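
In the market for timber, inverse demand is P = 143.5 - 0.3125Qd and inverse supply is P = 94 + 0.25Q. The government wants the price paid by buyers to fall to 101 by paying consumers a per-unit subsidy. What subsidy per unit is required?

Required subsidy s = 27 per unit

At a buyer price of 101, quantity demanded is 459.2 − 3.2·101 = 136.
Sellers supply 136 only when they receive Ps = 94 + 0.25·136 = 128.
s = Ps − Pb = 128 − 101 = 27.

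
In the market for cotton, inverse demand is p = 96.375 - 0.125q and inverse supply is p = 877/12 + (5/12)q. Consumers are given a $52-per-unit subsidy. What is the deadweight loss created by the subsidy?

Pre-subsidy: 96.375 - 0.125q = 877/12 + (5/12)q gives q* = 43 and p* = 91.
With the rebate, buyers effectively pay pb = ps − 52, where ps is the price sellers receive.
On the curves, pb = 96.375 - 0.125q and ps = 877/12 + (5/12)q; the wedge ps − pb = 52 gives 877/12 + (5/12)q − (96.375 - 0.125q) = 52, so q' = 139.
Then pb = 96.375 − 0.125·139 = 79 and ps = 877/12 + (5/12)·139 = 131.
The subsidy expands output by 139 − 43 = 96 past the efficient level; on those units the gap between marginal cost and willingness to pay runs from 0 up to 52.
DWL = ½ × 52 × 96 = 2496.

Deadweight loss = $2496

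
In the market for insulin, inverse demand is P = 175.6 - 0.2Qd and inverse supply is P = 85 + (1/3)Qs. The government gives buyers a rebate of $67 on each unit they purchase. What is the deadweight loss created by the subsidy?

Deadweight loss = $4208.4375

Pre-subsidy: 175.6 - 0.2Q = 85 + (1/3)Q gives Q* = 169.875 and P* = 141.625.
With the rebate, buyers effectively pay Pb = Ps − 67, where Ps is the price sellers receive.
On the curves, Pb = 175.6 - 0.2Q and Ps = 85 + (1/3)Q; the wedge Ps − Pb = 67 gives 85 + (1/3)Q − (175.6 - 0.2Q) = 67, so Q' = 295.5.
Then Pb = 175.6 − 0.2·295.5 = 116.5 and Ps = 85 + (1/3)·295.5 = 183.5.
The subsidy expands output by 295.5 − 169.875 = 125.625 past the efficient level; on those units the gap between marginal cost and willingness to pay runs from 0 up to 67.
DWL = ½ × 67 × 125.625 = 4208.4375.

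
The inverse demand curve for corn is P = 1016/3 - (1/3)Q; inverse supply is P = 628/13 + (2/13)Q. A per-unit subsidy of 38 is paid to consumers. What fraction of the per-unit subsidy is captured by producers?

Pre-subsidy: 1016/3 - (1/3)Q = 628/13 + (2/13)Q gives Q* = 596 and P* = 140.
With the rebate, buyers effectively pay Pb = Ps − 38, where Ps is the price sellers receive.
On the curves, Pb = 1016/3 - (1/3)Q and Ps = 628/13 + (2/13)Q; the wedge Ps − Pb = 38 gives 628/13 + (2/13)Q − (1016/3 - (1/3)Q) = 38, so Q' = 674.
Then Pb = 1016/3 − (1/3)·674 = 114 and Ps = 628/13 + (2/13)·674 = 152.
Buyers' price falls by P* − Pb = 140 − 114 = 26; sellers' price rises by Ps − P* = 152 − 140 = 12.
So producers capture 12/38 = 6/19 of each unit of subsidy.

Producer share = 6/19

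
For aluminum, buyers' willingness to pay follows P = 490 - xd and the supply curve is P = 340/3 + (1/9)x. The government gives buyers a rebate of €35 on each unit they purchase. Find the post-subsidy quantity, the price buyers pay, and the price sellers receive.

x' = 370.5; buyers pay €119.5; sellers receive €154.5

Pre-subsidy: 490 - x = 340/3 + (1/9)x gives x* = 339 and P* = 151.
With the rebate, buyers effectively pay Pb = Ps − 35, where Ps is the price sellers receive.
On the curves, Pb = 490 - x and Ps = 340/3 + (1/9)x; the wedge Ps − Pb = 35 gives 340/3 + (1/9)x − (490 - x) = 35, so x' = 370.5.
Then Pb = 490 − 1·370.5 = 119.5 and Ps = 340/3 + (1/9)·370.5 = 154.5.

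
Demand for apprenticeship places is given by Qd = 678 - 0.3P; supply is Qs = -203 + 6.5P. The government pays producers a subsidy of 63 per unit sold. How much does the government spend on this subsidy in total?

Pre-subsidy: 678 - 0.3P = -203 + 6.5P gives P* = 4405/34, Q* = 43461/68.
With the subsidy, sellers receive Ps = Pb + 63 for each unit, where Pb is the price buyers pay.
Supply in terms of Pb becomes Qs = -203 + 6.5(Pb + 63) = 206.5 + 6.5Pb. Setting this equal to demand: 678 - 0.3Pb = 206.5 + 6.5Pb, so Pb = 4715/68.
Sellers receive Ps = 4715/68 + 63 = 8999/68; Q' = 678 − 0.3·(4715/68) = 89379/136.
Government outlay = subsidy × quantity = 63 × 89379/136 = 5630877/136.

Government cost = 5630877/136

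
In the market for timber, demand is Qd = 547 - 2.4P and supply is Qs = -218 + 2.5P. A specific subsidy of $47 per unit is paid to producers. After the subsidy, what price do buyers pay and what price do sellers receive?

Buyers pay 925/7; sellers receive 1254/7

Pre-subsidy: 547 - 2.4P = -218 + 2.5P gives P* = 7650/49, Q* = 8443/49.
With the subsidy, sellers receive Ps = Pb + 47 for each unit, where Pb is the price buyers pay.
Supply in terms of Pb becomes Qs = -218 + 2.5(Pb + 47) = -100.5 + 2.5Pb. Setting this equal to demand: 547 - 2.4Pb = -100.5 + 2.5Pb, so Pb = 925/7.
Sellers receive Ps = 925/7 + 47 = 1254/7; Q' = 547 − 2.4·(925/7) = 1609/7.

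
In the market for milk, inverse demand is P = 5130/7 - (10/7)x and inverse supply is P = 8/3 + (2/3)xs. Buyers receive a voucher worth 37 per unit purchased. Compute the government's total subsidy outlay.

Government cost = 596107/44

Pre-subsidy: 5130/7 - (10/7)x = 8/3 + (2/3)x gives x* = 348.5 and P* = 235.
With the rebate, buyers effectively pay Pb = Ps − 37, where Ps is the price sellers receive.
On the curves, Pb = 5130/7 - (10/7)x and Ps = 8/3 + (2/3)x; the wedge Ps − Pb = 37 gives 8/3 + (2/3)x − (5130/7 - (10/7)x) = 37, so x' = 16111/44.
Then Pb = 5130/7 − (10/7)·(16111/44) = 4615/22 and Ps = 8/3 + (2/3)·(16111/44) = 5429/22.
Government outlay = subsidy × quantity = 37 × 16111/44 = 596107/44.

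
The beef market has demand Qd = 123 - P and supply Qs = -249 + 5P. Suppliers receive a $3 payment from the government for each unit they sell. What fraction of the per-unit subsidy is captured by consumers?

Pre-subsidy: 123 - P = -249 + 5P gives P* = 62, Q* = 61.
With the subsidy, sellers receive Ps = Pb + 3 for each unit, where Pb is the price buyers pay.
Supply in terms of Pb becomes Qs = -249 + 5(Pb + 3) = -234 + 5Pb. Setting this equal to demand: 123 - Pb = -234 + 5Pb, so Pb = 59.5.
Sellers receive Ps = 59.5 + 3 = 62.5; Q' = 123 − 1·59.5 = 63.5.
Buyers' price falls by P* − Pb = 62 − 59.5 = 2.5; sellers' price rises by Ps − P* = 62.5 − 62 = 0.5.
So consumers capture 2.5/3 = 5/6 of each unit of subsidy.

Consumer share = 5/6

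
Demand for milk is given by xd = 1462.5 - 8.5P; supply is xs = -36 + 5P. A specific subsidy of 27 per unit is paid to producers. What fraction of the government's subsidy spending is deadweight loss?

DWL / government spending = 85/1208

Pre-subsidy: 1462.5 - 8.5P = -36 + 5P gives P* = 111, x* = 519.
With the subsidy, sellers receive Ps = Pb + 27 for each unit, where Pb is the price buyers pay.
Supply in terms of Pb becomes xs = -36 + 5(Pb + 27) = 99 + 5Pb. Setting this equal to demand: 1462.5 - 8.5Pb = 99 + 5Pb, so Pb = 101.
Sellers receive Ps = 101 + 27 = 128; x' = 1462.5 − 8.5·101 = 604.
ΔCS = ½(519 + 604)(111 − 101) = 5615; ΔPS = ½(519 + 604)(128 − 111) = 9545.5.
Government spending = 27 × 604 = 16308.
DWL = ½ × 27 × (604 − 519) = 1147.5; fraction = 1147.5 / 16308 = 85/1208.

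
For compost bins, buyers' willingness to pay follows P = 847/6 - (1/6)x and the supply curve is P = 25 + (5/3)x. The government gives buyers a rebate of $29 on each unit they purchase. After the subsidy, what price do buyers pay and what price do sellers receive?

Buyers pay 4223/33; sellers receive 5180/33

Pre-subsidy: 847/6 - (1/6)x = 25 + (5/3)x gives x* = 697/11 and P* = 4310/33.
With the rebate, buyers effectively pay Pb = Ps − 29, where Ps is the price sellers receive.
On the curves, Pb = 847/6 - (1/6)x and Ps = 25 + (5/3)x; the wedge Ps − Pb = 29 gives 25 + (5/3)x − (847/6 - (1/6)x) = 29, so x' = 871/11.
Then Pb = 847/6 − (1/6)·(871/11) = 4223/33 and Ps = 25 + (5/3)·(871/11) = 5180/33.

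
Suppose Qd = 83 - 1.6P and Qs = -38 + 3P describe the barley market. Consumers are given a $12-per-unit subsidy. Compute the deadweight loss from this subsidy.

Deadweight loss = 1728/23

Pre-subsidy: 83 - 1.6P = -38 + 3P gives P* = 605/23, Q* = 941/23.
With the rebate, buyers effectively pay Pb = Ps − 12, where Ps is the price sellers receive.
Demand in terms of Ps becomes Qd = 83 − 1.6(Ps − 12) = 102.2 - 1.6Ps. Setting this equal to supply: 102.2 - 1.6Ps = -38 + 3Ps, so Ps = 701/23.
Buyers pay Pb = 701/23 − 12 = 425/23; Q' = -38 + 3·(701/23) = 1229/23.
The subsidy expands output by 1229/23 − 941/23 = 288/23 past the efficient level; on those units the gap between marginal cost and willingness to pay runs from 0 up to 12.
DWL = ½ × 12 × 288/23 = 1728/23.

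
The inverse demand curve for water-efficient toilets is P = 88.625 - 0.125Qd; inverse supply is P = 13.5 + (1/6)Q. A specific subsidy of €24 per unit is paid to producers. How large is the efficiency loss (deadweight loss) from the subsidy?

Pre-subsidy: 88.625 - 0.125Q = 13.5 + (1/6)Q gives Q* = 1803/7 and P* = 395/7.
With the subsidy, sellers receive Ps = Pb + 24 for each unit, where Pb is the price buyers pay.
On the curves, Pb = 88.625 - 0.125Q and Ps = 13.5 + (1/6)Q; the wedge Ps − Pb = 24 gives 13.5 + (1/6)Q − (88.625 - 0.125Q) = 24, so Q' = 2379/7.
Then Pb = 88.625 − 0.125·(2379/7) = 323/7 and Ps = 13.5 + (1/6)·(2379/7) = 491/7.
The subsidy expands output by 2379/7 − 1803/7 = 576/7 past the efficient level; on those units the gap between marginal cost and willingness to pay runs from 0 up to 24.
DWL = ½ × 24 × 576/7 = 6912/7.

Deadweight loss = 6912/7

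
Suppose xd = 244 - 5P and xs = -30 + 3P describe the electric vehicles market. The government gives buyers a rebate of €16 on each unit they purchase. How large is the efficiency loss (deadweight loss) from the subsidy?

Pre-subsidy: 244 - 5P = -30 + 3P gives P* = 34.25, x* = 72.75.
With the rebate, buyers effectively pay Pb = Ps − 16, where Ps is the price sellers receive.
Demand in terms of Ps becomes xd = 244 − 5(Ps − 16) = 324 - 5Ps. Setting this equal to supply: 324 - 5Ps = -30 + 3Ps, so Ps = 44.25.
Buyers pay Pb = 44.25 − 16 = 28.25; x' = -30 + 3·44.25 = 102.75.
The subsidy expands output by 102.75 − 72.75 = 30 past the efficient level; on those units the gap between marginal cost and willingness to pay runs from 0 up to 16.
DWL = ½ × 16 × 30 = 240.

Deadweight loss = €240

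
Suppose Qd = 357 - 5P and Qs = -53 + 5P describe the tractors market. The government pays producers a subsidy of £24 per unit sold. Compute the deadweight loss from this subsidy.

Deadweight loss = £720

Pre-subsidy: 357 - 5P = -53 + 5P gives P* = 41, Q* = 152.
With the subsidy, sellers receive Ps = Pb + 24 for each unit, where Pb is the price buyers pay.
Supply in terms of Pb becomes Qs = -53 + 5(Pb + 24) = 67 + 5Pb. Setting this equal to demand: 357 - 5Pb = 67 + 5Pb, so Pb = 29.
Sellers receive Ps = 29 + 24 = 53; Q' = 357 − 5·29 = 212.
The subsidy expands output by 212 − 152 = 60 past the efficient level; on those units the gap between marginal cost and willingness to pay runs from 0 up to 24.
DWL = ½ × 24 × 60 = 720.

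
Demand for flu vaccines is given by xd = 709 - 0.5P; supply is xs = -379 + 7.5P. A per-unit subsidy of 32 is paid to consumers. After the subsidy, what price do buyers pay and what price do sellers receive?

Buyers pay 106; sellers receive 138

Pre-subsidy: 709 - 0.5P = -379 + 7.5P gives P* = 136, x* = 641.
With the rebate, buyers effectively pay Pb = Ps − 32, where Ps is the price sellers receive.
Demand in terms of Ps becomes xd = 709 − 0.5(Ps − 32) = 725 - 0.5Ps. Setting this equal to supply: 725 - 0.5Ps = -379 + 7.5Ps, so Ps = 138.
Buyers pay Pb = 138 − 32 = 106; x' = -379 + 7.5·138 = 656.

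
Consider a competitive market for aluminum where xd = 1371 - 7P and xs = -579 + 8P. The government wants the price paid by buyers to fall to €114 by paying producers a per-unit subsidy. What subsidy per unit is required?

Required subsidy s = €30 per unit

At a buyer price of 114, quantity demanded is 1371 − 7·114 = 573.
Sellers supply 573 only when they receive Ps with -579 + 8·Ps = 573, i.e. Ps = 144.
s = Ps − Pb = 144 − 114 = 30.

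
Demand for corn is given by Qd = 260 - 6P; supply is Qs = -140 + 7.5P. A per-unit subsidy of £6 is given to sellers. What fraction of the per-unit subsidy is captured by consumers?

Pre-subsidy: 260 - 6P = -140 + 7.5P gives P* = 800/27, Q* = 740/9.
With the subsidy, sellers receive Ps = Pb + 6 for each unit, where Pb is the price buyers pay.
Supply in terms of Pb becomes Qs = -140 + 7.5(Pb + 6) = -95 + 7.5Pb. Setting this equal to demand: 260 - 6Pb = -95 + 7.5Pb, so Pb = 710/27.
Sellers receive Ps = 710/27 + 6 = 872/27; Q' = 260 − 6·(710/27) = 920/9.
Buyers' price falls by P* − Pb = 800/27 − 710/27 = 10/3; sellers' price rises by Ps − P* = 872/27 − 800/27 = 8/3.
So consumers capture (10/3)/6 = 5/9 of each unit of subsidy.

Consumer share = 5/9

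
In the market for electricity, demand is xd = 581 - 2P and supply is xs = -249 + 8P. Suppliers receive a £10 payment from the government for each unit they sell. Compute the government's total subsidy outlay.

Government cost = £4310

Pre-subsidy: 581 - 2P = -249 + 8P gives P* = 83, x* = 415.
With the subsidy, sellers receive Ps = Pb + 10 for each unit, where Pb is the price buyers pay.
Supply in terms of Pb becomes xs = -249 + 8(Pb + 10) = -169 + 8Pb. Setting this equal to demand: 581 - 2Pb = -169 + 8Pb, so Pb = 75.
Sellers receive Ps = 75 + 10 = 85; x' = 581 − 2·75 = 431.
Government outlay = subsidy × quantity = 10 × 431 = 4310.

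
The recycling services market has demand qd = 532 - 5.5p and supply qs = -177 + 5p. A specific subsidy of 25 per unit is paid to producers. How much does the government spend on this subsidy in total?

Government cost = 118700/21

Pre-subsidy: 532 - 5.5p = -177 + 5p gives p* = 1418/21, q* = 3373/21.
With the subsidy, sellers receive ps = pb + 25 for each unit, where pb is the price buyers pay.
Supply in terms of pb becomes qs = -177 + 5(pb + 25) = -52 + 5pb. Setting this equal to demand: 532 - 5.5pb = -52 + 5pb, so pb = 1168/21.
Sellers receive ps = 1168/21 + 25 = 1693/21; q' = 532 − 5.5·(1168/21) = 4748/21.
Government outlay = subsidy × quantity = 25 × 4748/21 = 118700/21.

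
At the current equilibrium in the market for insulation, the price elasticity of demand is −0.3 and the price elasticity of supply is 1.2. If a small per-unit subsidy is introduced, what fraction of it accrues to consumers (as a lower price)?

For a small subsidy around the equilibrium, the benefit split depends on the relative slopes, which at a point are proportional to the elasticities.
Buyer share = εs/(εs + |εd|) = 1.2/(1.2 + 0.3) = 0.8; seller share = |εd|/(εs + |εd|) = 0.2.

Consumer share = 0.8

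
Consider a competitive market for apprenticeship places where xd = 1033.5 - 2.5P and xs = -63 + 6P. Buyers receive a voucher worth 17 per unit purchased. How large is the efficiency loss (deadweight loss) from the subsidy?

Pre-subsidy: 1033.5 - 2.5P = -63 + 6P gives P* = 129, x* = 711.
With the rebate, buyers effectively pay Pb = Ps − 17, where Ps is the price sellers receive.
Demand in terms of Ps becomes xd = 1033.5 − 2.5(Ps − 17) = 1076 - 2.5Ps. Setting this equal to supply: 1076 - 2.5Ps = -63 + 6Ps, so Ps = 134.
Buyers pay Pb = 134 − 17 = 117; x' = -63 + 6·134 = 741.
The subsidy expands output by 741 − 711 = 30 past the efficient level; on those units the gap between marginal cost and willingness to pay runs from 0 up to 17.
DWL = ½ × 17 × 30 = 255.

Deadweight loss = 255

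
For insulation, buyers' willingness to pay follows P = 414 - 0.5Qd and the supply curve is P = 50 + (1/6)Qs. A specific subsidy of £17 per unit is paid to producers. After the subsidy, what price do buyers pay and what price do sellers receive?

Buyers pay £128.25; sellers receive £145.25

Pre-subsidy: 414 - 0.5Q = 50 + (1/6)Q gives Q* = 546 and P* = 141.
With the subsidy, sellers receive Ps = Pb + 17 for each unit, where Pb is the price buyers pay.
On the curves, Pb = 414 - 0.5Q and Ps = 50 + (1/6)Q; the wedge Ps − Pb = 17 gives 50 + (1/6)Q − (414 - 0.5Q) = 17, so Q' = 571.5.
Then Pb = 414 − 0.5·571.5 = 128.25 and Ps = 50 + (1/6)·571.5 = 145.25.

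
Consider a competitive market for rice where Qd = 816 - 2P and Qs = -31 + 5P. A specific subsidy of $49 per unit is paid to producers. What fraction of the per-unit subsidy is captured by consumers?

Pre-subsidy: 816 - 2P = -31 + 5P gives P* = 121, Q* = 574.
With the subsidy, sellers receive Ps = Pb + 49 for each unit, where Pb is the price buyers pay.
Supply in terms of Pb becomes Qs = -31 + 5(Pb + 49) = 214 + 5Pb. Setting this equal to demand: 816 - 2Pb = 214 + 5Pb, so Pb = 86.
Sellers receive Ps = 86 + 49 = 135; Q' = 816 − 2·86 = 644.
Buyers' price falls by P* − Pb = 121 − 86 = 35; sellers' price rises by Ps − P* = 135 − 121 = 14.
So consumers capture 35/49 = 5/7 of each unit of subsidy.

Consumer share = 5/7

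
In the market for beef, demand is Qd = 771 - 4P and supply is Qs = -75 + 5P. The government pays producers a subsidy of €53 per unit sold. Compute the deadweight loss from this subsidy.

Deadweight loss = 28090/9

Pre-subsidy: 771 - 4P = -75 + 5P gives P* = 94, Q* = 395.
With the subsidy, sellers receive Ps = Pb + 53 for each unit, where Pb is the price buyers pay.
Supply in terms of Pb becomes Qs = -75 + 5(Pb + 53) = 190 + 5Pb. Setting this equal to demand: 771 - 4Pb = 190 + 5Pb, so Pb = 581/9.
Sellers receive Ps = 581/9 + 53 = 1058/9; Q' = 771 − 4·(581/9) = 4615/9.
The subsidy expands output by 4615/9 − 395 = 1060/9 past the efficient level; on those units the gap between marginal cost and willingness to pay runs from 0 up to 53.
DWL = ½ × 53 × 1060/9 = 28090/9.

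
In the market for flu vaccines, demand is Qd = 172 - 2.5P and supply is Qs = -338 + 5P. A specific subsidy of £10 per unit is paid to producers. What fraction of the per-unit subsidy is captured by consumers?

Pre-subsidy: 172 - 2.5P = -338 + 5P gives P* = 68, Q* = 2.
With the subsidy, sellers receive Ps = Pb + 10 for each unit, where Pb is the price buyers pay.
Supply in terms of Pb becomes Qs = -338 + 5(Pb + 10) = -288 + 5Pb. Setting this equal to demand: 172 - 2.5Pb = -288 + 5Pb, so Pb = 184/3.
Sellers receive Ps = 184/3 + 10 = 214/3; Q' = 172 − 2.5·(184/3) = 56/3.
Buyers' price falls by P* − Pb = 68 − 184/3 = 20/3; sellers' price rises by Ps − P* = 214/3 − 68 = 10/3.
So consumers capture (20/3)/10 = 2/3 of each unit of subsidy.

Consumer share = 2/3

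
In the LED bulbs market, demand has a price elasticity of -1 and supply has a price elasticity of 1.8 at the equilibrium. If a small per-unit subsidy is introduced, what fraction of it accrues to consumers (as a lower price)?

Consumer share = 9/14

For a small subsidy around the equilibrium, the benefit split depends on the relative slopes, which at a point are proportional to the elasticities.
Buyer share = εs/(εs + |εd|) = 1.8/(1.8 + 1) = 9/14; seller share = |εd|/(εs + |εd|) = 5/14.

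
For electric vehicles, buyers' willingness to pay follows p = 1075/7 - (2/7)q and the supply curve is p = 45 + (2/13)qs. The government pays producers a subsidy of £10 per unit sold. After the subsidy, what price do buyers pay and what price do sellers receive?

Pre-subsidy: 1075/7 - (2/7)q = 45 + (2/13)q gives q* = 247 and p* = 83.
With the subsidy, sellers receive ps = pb + 10 for each unit, where pb is the price buyers pay.
On the curves, pb = 1075/7 - (2/7)q and ps = 45 + (2/13)q; the wedge ps − pb = 10 gives 45 + (2/13)q − (1075/7 - (2/7)q) = 10, so q' = 269.75.
Then pb = 1075/7 − (2/7)·269.75 = 76.5 and ps = 45 + (2/13)·269.75 = 86.5.

Buyers pay £76.5; sellers receive £86.5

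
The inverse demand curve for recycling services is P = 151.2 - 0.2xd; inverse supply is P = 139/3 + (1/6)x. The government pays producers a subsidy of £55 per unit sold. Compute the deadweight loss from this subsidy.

Pre-subsidy: 151.2 - 0.2x = 139/3 + (1/6)x gives x* = 286 and P* = 94.
With the subsidy, sellers receive Ps = Pb + 55 for each unit, where Pb is the price buyers pay.
On the curves, Pb = 151.2 - 0.2x and Ps = 139/3 + (1/6)x; the wedge Ps − Pb = 55 gives 139/3 + (1/6)x − (151.2 - 0.2x) = 55, so x' = 436.
Then Pb = 151.2 − 0.2·436 = 64 and Ps = 139/3 + (1/6)·436 = 119.
The subsidy expands output by 436 − 286 = 150 past the efficient level; on those units the gap between marginal cost and willingness to pay runs from 0 up to 55.
DWL = ½ × 55 × 150 = 4125.

Deadweight loss = £4125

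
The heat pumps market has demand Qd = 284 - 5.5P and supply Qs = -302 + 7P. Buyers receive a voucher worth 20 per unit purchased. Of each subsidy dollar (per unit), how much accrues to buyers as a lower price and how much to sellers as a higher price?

Buyers gain 11.2 per unit; sellers gain 8.8 per unit

Pre-subsidy: 284 - 5.5P = -302 + 7P gives P* = 46.88, Q* = 26.16.
With the rebate, buyers effectively pay Pb = Ps − 20, where Ps is the price sellers receive.
Demand in terms of Ps becomes Qd = 284 − 5.5(Ps − 20) = 394 - 5.5Ps. Setting this equal to supply: 394 - 5.5Ps = -302 + 7Ps, so Ps = 55.68.
Buyers pay Pb = 55.68 − 20 = 35.68; Q' = -302 + 7·55.68 = 87.76.
Buyers' price falls by P* − Pb = 46.88 − 35.68 = 11.2; sellers' price rises by Ps − P* = 55.68 − 46.88 = 8.8.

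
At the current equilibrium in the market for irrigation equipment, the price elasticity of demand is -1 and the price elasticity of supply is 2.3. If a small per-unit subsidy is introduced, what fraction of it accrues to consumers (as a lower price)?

Consumer share = 23/33

For a small subsidy around the equilibrium, the benefit split depends on the relative slopes, which at a point are proportional to the elasticities.
Buyer share = εs/(εs + |εd|) = 2.3/(2.3 + 1) = 23/33; seller share = |εd|/(εs + |εd|) = 10/33.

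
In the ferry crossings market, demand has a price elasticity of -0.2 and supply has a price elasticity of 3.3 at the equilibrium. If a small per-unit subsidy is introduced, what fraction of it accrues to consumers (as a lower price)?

For a small subsidy around the equilibrium, the benefit split depends on the relative slopes, which at a point are proportional to the elasticities.
Buyer share = εs/(εs + |εd|) = 3.3/(3.3 + 0.2) = 33/35; seller share = |εd|/(εs + |εd|) = 2/35.

Consumer share = 33/35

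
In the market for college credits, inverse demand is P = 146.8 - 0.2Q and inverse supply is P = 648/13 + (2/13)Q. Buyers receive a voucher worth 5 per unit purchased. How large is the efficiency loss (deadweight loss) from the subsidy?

Pre-subsidy: 146.8 - 0.2Q = 648/13 + (2/13)Q gives Q* = 274 and P* = 92.
With the rebate, buyers effectively pay Pb = Ps − 5, where Ps is the price sellers receive.
On the curves, Pb = 146.8 - 0.2Q and Ps = 648/13 + (2/13)Q; the wedge Ps − Pb = 5 gives 648/13 + (2/13)Q − (146.8 - 0.2Q) = 5, so Q' = 6627/23.
Then Pb = 146.8 − 0.2·(6627/23) = 2051/23 and Ps = 648/13 + (2/13)·(6627/23) = 2166/23.
The subsidy expands output by 6627/23 − 274 = 325/23 past the efficient level; on those units the gap between marginal cost and willingness to pay runs from 0 up to 5.
DWL = ½ × 5 × 325/23 = 1625/46.

Deadweight loss = 1625/46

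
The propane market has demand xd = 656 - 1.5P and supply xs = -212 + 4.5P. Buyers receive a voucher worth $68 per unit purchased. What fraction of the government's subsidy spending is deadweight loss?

DWL / government spending = 153/2062

Pre-subsidy: 656 - 1.5P = -212 + 4.5P gives P* = 434/3, x* = 439.
With the rebate, buyers effectively pay Pb = Ps − 68, where Ps is the price sellers receive.
Demand in terms of Ps becomes xd = 656 − 1.5(Ps − 68) = 758 - 1.5Ps. Setting this equal to supply: 758 - 1.5Ps = -212 + 4.5Ps, so Ps = 485/3.
Buyers pay Pb = 485/3 − 68 = 281/3; x' = -212 + 4.5·(485/3) = 515.5.
ΔCS = ½(439 + 515.5)(434/3 − 281/3) = 24339.75; ΔPS = ½(439 + 515.5)(485/3 − 434/3) = 8113.25.
Government spending = 68 × 515.5 = 35054.
DWL = ½ × 68 × (515.5 − 439) = 2601; fraction = 2601 / 35054 = 153/2062.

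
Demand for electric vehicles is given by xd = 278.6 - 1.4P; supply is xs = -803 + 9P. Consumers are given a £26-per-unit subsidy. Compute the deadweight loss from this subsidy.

Deadweight loss = £409.5

Pre-subsidy: 278.6 - 1.4P = -803 + 9P gives P* = 104, x* = 133.
With the rebate, buyers effectively pay Pb = Ps − 26, where Ps is the price sellers receive.
Demand in terms of Ps becomes xd = 278.6 − 1.4(Ps − 26) = 315 - 1.4Ps. Setting this equal to supply: 315 - 1.4Ps = -803 + 9Ps, so Ps = 107.5.
Buyers pay Pb = 107.5 − 26 = 81.5; x' = -803 + 9·107.5 = 164.5.
The subsidy expands output by 164.5 − 133 = 31.5 past the efficient level; on those units the gap between marginal cost and willingness to pay runs from 0 up to 26.
DWL = ½ × 26 × 31.5 = 409.5.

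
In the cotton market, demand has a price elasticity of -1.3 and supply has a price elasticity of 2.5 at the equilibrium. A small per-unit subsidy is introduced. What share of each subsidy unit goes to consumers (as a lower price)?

For a small subsidy around the equilibrium, the benefit split depends on the relative slopes, which at a point are proportional to the elasticities.
Buyer share = εs/(εs + |εd|) = 2.5/(2.5 + 1.3) = 25/38; seller share = |εd|/(εs + |εd|) = 13/38.

Consumer share = 25/38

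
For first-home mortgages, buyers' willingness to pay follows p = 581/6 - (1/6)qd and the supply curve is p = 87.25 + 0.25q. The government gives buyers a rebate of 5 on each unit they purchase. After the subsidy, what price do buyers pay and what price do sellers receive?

Pre-subsidy: 581/6 - (1/6)q = 87.25 + 0.25q gives q* = 23 and p* = 93.
With the rebate, buyers effectively pay pb = ps − 5, where ps is the price sellers receive.
On the curves, pb = 581/6 - (1/6)q and ps = 87.25 + 0.25q; the wedge ps − pb = 5 gives 87.25 + 0.25q − (581/6 - (1/6)q) = 5, so q' = 35.
Then pb = 581/6 − (1/6)·35 = 91 and ps = 87.25 + 0.25·35 = 96.

Buyers pay 91; sellers receive 96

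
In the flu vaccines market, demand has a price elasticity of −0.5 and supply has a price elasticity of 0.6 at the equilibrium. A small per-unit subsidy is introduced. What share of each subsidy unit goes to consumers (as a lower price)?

For a small subsidy around the equilibrium, the benefit split depends on the relative slopes, which at a point are proportional to the elasticities.
Buyer share = εs/(εs + |εd|) = 0.6/(0.6 + 0.5) = 6/11; seller share = |εd|/(εs + |εd|) = 5/11.

Consumer share = 6/11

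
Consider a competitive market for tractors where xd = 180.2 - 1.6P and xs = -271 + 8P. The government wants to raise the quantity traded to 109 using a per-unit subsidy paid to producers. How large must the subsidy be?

Required subsidy s = 3 per unit

At x = 109, invert demand for the buyer price: Pb = (180.2 − 109)/1.6 = 44.5; invert supply for the seller price: Ps = (109 − (-271))/8 = 47.5.
The subsidy must fill the gap: s = Ps − Pb = 47.5 − 44.5 = 3.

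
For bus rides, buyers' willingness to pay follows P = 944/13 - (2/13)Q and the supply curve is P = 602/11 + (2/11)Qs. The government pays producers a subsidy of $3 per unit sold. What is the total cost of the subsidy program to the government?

Pre-subsidy: 944/13 - (2/13)Q = 602/11 + (2/11)Q gives Q* = 1279/24 and P* = 773/12.
With the subsidy, sellers receive Ps = Pb + 3 for each unit, where Pb is the price buyers pay.
On the curves, Pb = 944/13 - (2/13)Q and Ps = 602/11 + (2/11)Q; the wedge Ps − Pb = 3 gives 602/11 + (2/11)Q − (944/13 - (2/13)Q) = 3, so Q' = 2987/48.
Then Pb = 944/13 − (2/13)·(2987/48) = 1513/24 and Ps = 602/11 + (2/11)·(2987/48) = 1585/24.
Government outlay = subsidy × quantity = 3 × 2987/48 = 186.6875.

Government cost = $186.6875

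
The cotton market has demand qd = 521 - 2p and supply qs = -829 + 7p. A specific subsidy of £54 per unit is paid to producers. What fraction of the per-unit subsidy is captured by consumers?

Pre-subsidy: 521 - 2p = -829 + 7p gives p* = 150, q* = 221.
With the subsidy, sellers receive ps = pb + 54 for each unit, where pb is the price buyers pay.
Supply in terms of pb becomes qs = -829 + 7(pb + 54) = -451 + 7pb. Setting this equal to demand: 521 - 2pb = -451 + 7pb, so pb = 108.
Sellers receive ps = 108 + 54 = 162; q' = 521 − 2·108 = 305.
Buyers' price falls by p* − pb = 150 − 108 = 42; sellers' price rises by ps − p* = 162 − 150 = 12.
So consumers capture 42/54 = 7/9 of each unit of subsidy.

Consumer share = 7/9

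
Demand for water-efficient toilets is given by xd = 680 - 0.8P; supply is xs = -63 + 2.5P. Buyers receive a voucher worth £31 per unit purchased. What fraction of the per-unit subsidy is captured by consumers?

Pre-subsidy: 680 - 0.8P = -63 + 2.5P gives P* = 7430/33, x* = 16496/33.
With the rebate, buyers effectively pay Pb = Ps − 31, where Ps is the price sellers receive.
Demand in terms of Ps becomes xd = 680 − 0.8(Ps − 31) = 704.8 - 0.8Ps. Setting this equal to supply: 704.8 - 0.8Ps = -63 + 2.5Ps, so Ps = 698/3.
Buyers pay Pb = 698/3 − 31 = 605/3; x' = -63 + 2.5·(698/3) = 1556/3.
Buyers' price falls by P* − Pb = 7430/33 − 605/3 = 775/33; sellers' price rises by Ps − P* = 698/3 − 7430/33 = 248/33.
So consumers capture (775/33)/31 = 25/33 of each unit of subsidy.

Consumer share = 25/33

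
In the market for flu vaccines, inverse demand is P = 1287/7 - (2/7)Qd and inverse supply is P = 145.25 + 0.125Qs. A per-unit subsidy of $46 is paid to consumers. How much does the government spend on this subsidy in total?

Government cost = $9476

Pre-subsidy: 1287/7 - (2/7)Q = 145.25 + 0.125Q gives Q* = 94 and P* = 157.
With the rebate, buyers effectively pay Pb = Ps − 46, where Ps is the price sellers receive.
On the curves, Pb = 1287/7 - (2/7)Q and Ps = 145.25 + 0.125Q; the wedge Ps − Pb = 46 gives 145.25 + 0.125Q − (1287/7 - (2/7)Q) = 46, so Q' = 206.
Then Pb = 1287/7 − (2/7)·206 = 125 and Ps = 145.25 + 0.125·206 = 171.
Government outlay = subsidy × quantity = 46 × 206 = 9476.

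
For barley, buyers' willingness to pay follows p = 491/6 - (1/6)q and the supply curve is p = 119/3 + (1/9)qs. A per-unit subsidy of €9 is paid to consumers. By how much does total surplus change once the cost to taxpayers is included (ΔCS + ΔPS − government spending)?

Net change in total surplus = -€145.8

Pre-subsidy: 491/6 - (1/6)q = 119/3 + (1/9)q gives q* = 151.8 and p* = 848/15.
With the rebate, buyers effectively pay pb = ps − 9, where ps is the price sellers receive.
On the curves, pb = 491/6 - (1/6)q and ps = 119/3 + (1/9)q; the wedge ps − pb = 9 gives 119/3 + (1/9)q − (491/6 - (1/6)q) = 9, so q' = 184.2.
Then pb = 491/6 − (1/6)·184.2 = 767/15 and ps = 119/3 + (1/9)·184.2 = 902/15.
ΔCS = ½(151.8 + 184.2)(848/15 − 767/15) = 907.2; ΔPS = ½(151.8 + 184.2)(902/15 − 848/15) = 604.8.
Government spending = 9 × 184.2 = 1657.8.
Net change = 907.2 + 604.8 − 1657.8 = -145.8. The loss equals the DWL triangle ½·9·32.4.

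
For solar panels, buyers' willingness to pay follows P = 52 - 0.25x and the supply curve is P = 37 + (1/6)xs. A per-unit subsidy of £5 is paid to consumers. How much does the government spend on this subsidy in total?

Government cost = £240

Pre-subsidy: 52 - 0.25x = 37 + (1/6)x gives x* = 36 and P* = 43.
With the rebate, buyers effectively pay Pb = Ps − 5, where Ps is the price sellers receive.
On the curves, Pb = 52 - 0.25x and Ps = 37 + (1/6)x; the wedge Ps − Pb = 5 gives 37 + (1/6)x − (52 - 0.25x) = 5, so x' = 48.
Then Pb = 52 − 0.25·48 = 40 and Ps = 37 + (1/6)·48 = 45.
Government outlay = subsidy × quantity = 5 × 48 = 240.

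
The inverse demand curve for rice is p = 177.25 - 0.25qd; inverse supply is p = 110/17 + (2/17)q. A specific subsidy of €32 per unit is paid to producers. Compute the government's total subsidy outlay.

Pre-subsidy: 177.25 - 0.25q = 110/17 + (2/17)q gives q* = 464.52 and p* = 61.12.
With the subsidy, sellers receive ps = pb + 32 for each unit, where pb is the price buyers pay.
On the curves, pb = 177.25 - 0.25q and ps = 110/17 + (2/17)q; the wedge ps − pb = 32 gives 110/17 + (2/17)q − (177.25 - 0.25q) = 32, so q' = 551.56.
Then pb = 177.25 − 0.25·551.56 = 39.36 and ps = 110/17 + (2/17)·551.56 = 71.36.
Government outlay = subsidy × quantity = 32 × 551.56 = 17649.92.

Government cost = €17649.92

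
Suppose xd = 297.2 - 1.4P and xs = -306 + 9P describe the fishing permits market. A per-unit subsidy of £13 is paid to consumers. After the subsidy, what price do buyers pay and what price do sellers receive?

Buyers pay £46.75; sellers receive £59.75

Pre-subsidy: 297.2 - 1.4P = -306 + 9P gives P* = 58, x* = 216.
With the rebate, buyers effectively pay Pb = Ps − 13, where Ps is the price sellers receive.
Demand in terms of Ps becomes xd = 297.2 − 1.4(Ps − 13) = 315.4 - 1.4Ps. Setting this equal to supply: 315.4 - 1.4Ps = -306 + 9Ps, so Ps = 59.75.
Buyers pay Pb = 59.75 − 13 = 46.75; x' = -306 + 9·59.75 = 231.75.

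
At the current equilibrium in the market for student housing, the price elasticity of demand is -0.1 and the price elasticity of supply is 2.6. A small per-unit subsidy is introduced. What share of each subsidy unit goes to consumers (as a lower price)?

Consumer share = 26/27

For a small subsidy around the equilibrium, the benefit split depends on the relative slopes, which at a point are proportional to the elasticities.
Buyer share = εs/(εs + |εd|) = 2.6/(2.6 + 0.1) = 26/27; seller share = |εd|/(εs + |εd|) = 1/27.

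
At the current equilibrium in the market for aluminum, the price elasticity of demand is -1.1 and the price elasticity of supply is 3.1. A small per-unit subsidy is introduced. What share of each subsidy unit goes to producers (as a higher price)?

For a small subsidy around the equilibrium, the benefit split depends on the relative slopes, which at a point are proportional to the elasticities.
Buyer share = εs/(εs + |εd|) = 3.1/(3.1 + 1.1) = 31/42; seller share = |εd|/(εs + |εd|) = 11/42.
So producers capture 11/42 of the subsidy.

Producer share = 11/42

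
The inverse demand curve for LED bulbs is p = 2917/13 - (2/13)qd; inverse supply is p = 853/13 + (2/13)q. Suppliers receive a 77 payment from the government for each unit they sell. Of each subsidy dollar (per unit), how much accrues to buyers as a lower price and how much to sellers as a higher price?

Pre-subsidy: 2917/13 - (2/13)q = 853/13 + (2/13)q gives q* = 516 and p* = 145.
With the subsidy, sellers receive ps = pb + 77 for each unit, where pb is the price buyers pay.
On the curves, pb = 2917/13 - (2/13)q and ps = 853/13 + (2/13)q; the wedge ps − pb = 77 gives 853/13 + (2/13)q − (2917/13 - (2/13)q) = 77, so q' = 766.25.
Then pb = 2917/13 − (2/13)·766.25 = 106.5 and ps = 853/13 + (2/13)·766.25 = 183.5.
Buyers' price falls by p* − pb = 145 − 106.5 = 38.5; sellers' price rises by ps − p* = 183.5 − 145 = 38.5.

Buyers gain 38.5 per unit; sellers gain 38.5 per unit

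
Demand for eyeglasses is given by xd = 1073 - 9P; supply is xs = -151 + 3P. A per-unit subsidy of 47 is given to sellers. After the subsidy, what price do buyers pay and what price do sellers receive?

Buyers pay 90.25; sellers receive 137.25

Pre-subsidy: 1073 - 9P = -151 + 3P gives P* = 102, x* = 155.
With the subsidy, sellers receive Ps = Pb + 47 for each unit, where Pb is the price buyers pay.
Supply in terms of Pb becomes xs = -151 + 3(Pb + 47) = -10 + 3Pb. Setting this equal to demand: 1073 - 9Pb = -10 + 3Pb, so Pb = 90.25.
Sellers receive Ps = 90.25 + 47 = 137.25; x' = 1073 − 9·90.25 = 260.75.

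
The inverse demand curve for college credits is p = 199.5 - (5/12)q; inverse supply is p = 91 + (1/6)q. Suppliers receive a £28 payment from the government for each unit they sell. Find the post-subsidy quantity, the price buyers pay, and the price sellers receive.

Pre-subsidy: 199.5 - (5/12)q = 91 + (1/6)q gives q* = 186 and p* = 122.
With the subsidy, sellers receive ps = pb + 28 for each unit, where pb is the price buyers pay.
On the curves, pb = 199.5 - (5/12)q and ps = 91 + (1/6)q; the wedge ps − pb = 28 gives 91 + (1/6)q − (199.5 - (5/12)q) = 28, so q' = 234.
Then pb = 199.5 − (5/12)·234 = 102 and ps = 91 + (1/6)·234 = 130.

q' = 234; buyers pay £102; sellers receive £130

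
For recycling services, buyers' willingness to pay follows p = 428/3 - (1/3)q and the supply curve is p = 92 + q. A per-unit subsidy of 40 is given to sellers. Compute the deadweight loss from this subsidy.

Deadweight loss = 600

Pre-subsidy: 428/3 - (1/3)q = 92 + q gives q* = 38 and p* = 130.
With the subsidy, sellers receive ps = pb + 40 for each unit, where pb is the price buyers pay.
On the curves, pb = 428/3 - (1/3)q and ps = 92 + q; the wedge ps − pb = 40 gives 92 + q − (428/3 - (1/3)q) = 40, so q' = 68.
Then pb = 428/3 − (1/3)·68 = 120 and ps = 92 + 1·68 = 160.
The subsidy expands output by 68 − 38 = 30 past the efficient level; on those units the gap between marginal cost and willingness to pay runs from 0 up to 40.
DWL = ½ × 40 × 30 = 600.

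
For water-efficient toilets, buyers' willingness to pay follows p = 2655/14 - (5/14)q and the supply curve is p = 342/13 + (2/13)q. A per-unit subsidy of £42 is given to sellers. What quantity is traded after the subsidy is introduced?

Pre-subsidy: 2655/14 - (5/14)q = 342/13 + (2/13)q gives q* = 9909/31 and p* = 2340/31.
With the subsidy, sellers receive ps = pb + 42 for each unit, where pb is the price buyers pay.
On the curves, pb = 2655/14 - (5/14)q and ps = 342/13 + (2/13)q; the wedge ps − pb = 42 gives 342/13 + (2/13)q − (2655/14 - (5/14)q) = 42, so q' = 12457/31.
Then pb = 2655/14 − (5/14)·(12457/31) = 1430/31 and ps = 342/13 + (2/13)·(12457/31) = 2732/31.

q' = 12457/31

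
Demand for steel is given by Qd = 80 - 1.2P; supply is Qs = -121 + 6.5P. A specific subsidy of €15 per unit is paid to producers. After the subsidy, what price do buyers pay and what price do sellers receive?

Buyers pay 1035/77; sellers receive 2190/77

Pre-subsidy: 80 - 1.2P = -121 + 6.5P gives P* = 2010/77, Q* = 3748/77.
With the subsidy, sellers receive Ps = Pb + 15 for each unit, where Pb is the price buyers pay.
Supply in terms of Pb becomes Qs = -121 + 6.5(Pb + 15) = -23.5 + 6.5Pb. Setting this equal to demand: 80 - 1.2Pb = -23.5 + 6.5Pb, so Pb = 1035/77.
Sellers receive Ps = 1035/77 + 15 = 2190/77; Q' = 80 − 1.2·(1035/77) = 4918/77.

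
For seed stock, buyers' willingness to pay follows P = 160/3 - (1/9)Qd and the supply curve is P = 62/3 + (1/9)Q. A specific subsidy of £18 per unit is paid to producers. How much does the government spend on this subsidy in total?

Pre-subsidy: 160/3 - (1/9)Q = 62/3 + (1/9)Q gives Q* = 147 and P* = 37.
With the subsidy, sellers receive Ps = Pb + 18 for each unit, where Pb is the price buyers pay.
On the curves, Pb = 160/3 - (1/9)Q and Ps = 62/3 + (1/9)Q; the wedge Ps − Pb = 18 gives 62/3 + (1/9)Q − (160/3 - (1/9)Q) = 18, so Q' = 228.
Then Pb = 160/3 − (1/9)·228 = 28 and Ps = 62/3 + (1/9)·228 = 46.
Government outlay = subsidy × quantity = 18 × 228 = 4104.

Government cost = £4104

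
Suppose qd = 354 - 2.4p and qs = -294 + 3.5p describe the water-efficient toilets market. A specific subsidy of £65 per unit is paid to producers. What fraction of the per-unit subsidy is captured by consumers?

Consumer share = 35/59

Pre-subsidy: 354 - 2.4p = -294 + 3.5p gives p* = 6480/59, q* = 5334/59.
With the subsidy, sellers receive ps = pb + 65 for each unit, where pb is the price buyers pay.
Supply in terms of pb becomes qs = -294 + 3.5(pb + 65) = -66.5 + 3.5pb. Setting this equal to demand: 354 - 2.4pb = -66.5 + 3.5pb, so pb = 4205/59.
Sellers receive ps = 4205/59 + 65 = 8040/59; q' = 354 − 2.4·(4205/59) = 10794/59.
Buyers' price falls by p* − pb = 6480/59 − 4205/59 = 2275/59; sellers' price rises by ps − p* = 8040/59 − 6480/59 = 1560/59.
So consumers capture (2275/59)/65 = 35/59 of each unit of subsidy.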